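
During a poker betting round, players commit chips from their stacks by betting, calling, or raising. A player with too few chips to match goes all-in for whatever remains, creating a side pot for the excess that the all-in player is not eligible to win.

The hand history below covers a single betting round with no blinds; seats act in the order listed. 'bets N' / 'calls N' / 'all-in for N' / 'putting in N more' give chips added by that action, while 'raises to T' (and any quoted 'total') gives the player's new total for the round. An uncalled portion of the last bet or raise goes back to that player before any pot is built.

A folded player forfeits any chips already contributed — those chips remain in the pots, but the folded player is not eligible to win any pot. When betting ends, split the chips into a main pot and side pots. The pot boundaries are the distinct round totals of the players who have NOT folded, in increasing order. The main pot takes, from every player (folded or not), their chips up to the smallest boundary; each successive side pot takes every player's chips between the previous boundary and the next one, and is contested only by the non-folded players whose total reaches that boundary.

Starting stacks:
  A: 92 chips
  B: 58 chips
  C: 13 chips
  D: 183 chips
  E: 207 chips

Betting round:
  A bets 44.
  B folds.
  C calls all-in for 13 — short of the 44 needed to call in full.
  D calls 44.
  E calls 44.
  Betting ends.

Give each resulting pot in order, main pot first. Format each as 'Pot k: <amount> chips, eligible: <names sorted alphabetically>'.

Pot 1: 52 chips, eligible: A, C, D, E
Pot 2: 93 chips, eligible: A, D, E

Derivation:
Contributions: A=44, C=13, D=44, E=44
Folded: B
Pot levels (distinct totals of non-folded players): 13, 44
Layer 1-13: 13 each from A, C, D, E = 13*4 = 52 chips; eligible A, C, D, E
Layer 14-44: 31 each from A, D, E = 31*3 = 93 chips; eligible A, D, E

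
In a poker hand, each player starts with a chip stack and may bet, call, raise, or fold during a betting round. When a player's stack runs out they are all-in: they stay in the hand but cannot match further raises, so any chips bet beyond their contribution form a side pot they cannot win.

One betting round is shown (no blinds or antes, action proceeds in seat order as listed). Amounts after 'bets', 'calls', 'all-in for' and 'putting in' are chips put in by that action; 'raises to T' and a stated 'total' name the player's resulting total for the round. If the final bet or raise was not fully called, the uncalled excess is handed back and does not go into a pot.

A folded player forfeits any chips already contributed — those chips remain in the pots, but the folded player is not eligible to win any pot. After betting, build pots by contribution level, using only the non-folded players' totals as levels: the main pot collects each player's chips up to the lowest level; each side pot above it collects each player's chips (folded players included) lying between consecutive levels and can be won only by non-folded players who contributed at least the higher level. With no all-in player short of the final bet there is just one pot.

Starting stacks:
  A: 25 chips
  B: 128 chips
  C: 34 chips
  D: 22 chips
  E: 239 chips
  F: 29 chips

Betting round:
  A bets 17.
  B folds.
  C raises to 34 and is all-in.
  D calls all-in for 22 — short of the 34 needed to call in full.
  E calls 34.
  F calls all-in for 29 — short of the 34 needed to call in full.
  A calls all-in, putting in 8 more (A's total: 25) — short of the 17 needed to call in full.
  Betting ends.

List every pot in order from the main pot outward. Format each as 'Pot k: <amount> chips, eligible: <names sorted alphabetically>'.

Contributions: A=25, C=34, D=22, E=34, F=29
Folded: B
Pot levels (distinct totals of non-folded players): 22, 25, 29, 34
Layer 1-22: 22 each from A, C, D, E, F = 22*5 = 110 chips; eligible A, C, D, E, F
Layer 23-25: 3 each from A, C, E, F = 3*4 = 12 chips; eligible A, C, E, F
Layer 26-29: 4 each from C, E, F = 4*3 = 12 chips; eligible C, E, F
Layer 30-34: 5 each from C, E = 5*2 = 10 chips; eligible C, E

Pot 1: 110 chips, eligible: A, C, D, E, F
Pot 2: 12 chips, eligible: A, C, E, F
Pot 3: 12 chips, eligible: C, E, F
Pot 4: 10 chips, eligible: C, E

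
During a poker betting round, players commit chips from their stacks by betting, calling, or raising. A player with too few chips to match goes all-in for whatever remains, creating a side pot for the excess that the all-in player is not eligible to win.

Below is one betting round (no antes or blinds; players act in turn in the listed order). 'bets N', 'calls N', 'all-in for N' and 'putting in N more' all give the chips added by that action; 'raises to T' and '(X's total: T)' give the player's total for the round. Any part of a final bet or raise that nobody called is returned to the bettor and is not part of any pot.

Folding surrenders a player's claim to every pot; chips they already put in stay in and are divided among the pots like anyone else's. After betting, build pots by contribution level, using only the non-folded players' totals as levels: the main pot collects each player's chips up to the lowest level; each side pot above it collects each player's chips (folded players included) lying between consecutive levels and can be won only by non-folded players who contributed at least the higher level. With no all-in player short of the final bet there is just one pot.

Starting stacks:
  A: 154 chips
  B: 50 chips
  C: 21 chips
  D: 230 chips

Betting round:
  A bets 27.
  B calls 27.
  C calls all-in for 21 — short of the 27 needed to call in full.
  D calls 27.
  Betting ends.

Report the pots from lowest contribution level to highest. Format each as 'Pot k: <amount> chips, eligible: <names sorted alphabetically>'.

Contributions: A=27, B=27, C=21, D=27
Pot levels (distinct totals of non-folded players): 21, 27
Layer 1-21: 21 each from A, B, C, D = 21*4 = 84 chips; eligible A, B, C, D
Layer 22-27: 6 each from A, B, D = 6*3 = 18 chips; eligible A, B, D

Pot 1: 84 chips, eligible: A, B, C, D
Pot 2: 18 chips, eligible: A, B, D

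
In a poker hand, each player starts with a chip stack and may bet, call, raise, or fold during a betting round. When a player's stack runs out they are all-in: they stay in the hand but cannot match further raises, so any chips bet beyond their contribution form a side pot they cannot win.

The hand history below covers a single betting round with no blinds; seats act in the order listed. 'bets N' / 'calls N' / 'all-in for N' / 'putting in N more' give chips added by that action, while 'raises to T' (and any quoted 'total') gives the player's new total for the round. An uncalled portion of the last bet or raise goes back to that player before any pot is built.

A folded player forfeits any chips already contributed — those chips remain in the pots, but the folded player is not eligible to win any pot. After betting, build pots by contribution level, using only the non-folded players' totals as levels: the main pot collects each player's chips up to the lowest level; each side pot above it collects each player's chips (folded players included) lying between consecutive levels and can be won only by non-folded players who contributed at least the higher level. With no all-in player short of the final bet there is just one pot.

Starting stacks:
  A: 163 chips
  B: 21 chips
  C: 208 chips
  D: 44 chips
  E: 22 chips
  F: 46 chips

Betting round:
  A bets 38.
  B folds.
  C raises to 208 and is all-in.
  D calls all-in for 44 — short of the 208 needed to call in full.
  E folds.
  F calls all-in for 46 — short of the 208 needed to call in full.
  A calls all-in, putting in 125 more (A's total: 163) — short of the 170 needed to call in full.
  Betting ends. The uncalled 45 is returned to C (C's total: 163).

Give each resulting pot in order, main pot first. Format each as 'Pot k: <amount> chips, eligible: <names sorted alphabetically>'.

Pot 1: 176 chips, eligible: A, C, D, F
Pot 2: 6 chips, eligible: A, C, F
Pot 3: 234 chips, eligible: A, C

Derivation:
Contributions (after 45 returned to C): A=163, C=163, D=44, F=46
Folded: B, E
Pot levels (distinct totals of non-folded players): 44, 46, 163
Layer 1-44: 44 each from A, C, D, F = 44*4 = 176 chips; eligible A, C, D, F
Layer 45-46: 2 each from A, C, F = 2*3 = 6 chips; eligible A, C, F
Layer 47-163: 117 each from A, C = 117*2 = 234 chips; eligible A, C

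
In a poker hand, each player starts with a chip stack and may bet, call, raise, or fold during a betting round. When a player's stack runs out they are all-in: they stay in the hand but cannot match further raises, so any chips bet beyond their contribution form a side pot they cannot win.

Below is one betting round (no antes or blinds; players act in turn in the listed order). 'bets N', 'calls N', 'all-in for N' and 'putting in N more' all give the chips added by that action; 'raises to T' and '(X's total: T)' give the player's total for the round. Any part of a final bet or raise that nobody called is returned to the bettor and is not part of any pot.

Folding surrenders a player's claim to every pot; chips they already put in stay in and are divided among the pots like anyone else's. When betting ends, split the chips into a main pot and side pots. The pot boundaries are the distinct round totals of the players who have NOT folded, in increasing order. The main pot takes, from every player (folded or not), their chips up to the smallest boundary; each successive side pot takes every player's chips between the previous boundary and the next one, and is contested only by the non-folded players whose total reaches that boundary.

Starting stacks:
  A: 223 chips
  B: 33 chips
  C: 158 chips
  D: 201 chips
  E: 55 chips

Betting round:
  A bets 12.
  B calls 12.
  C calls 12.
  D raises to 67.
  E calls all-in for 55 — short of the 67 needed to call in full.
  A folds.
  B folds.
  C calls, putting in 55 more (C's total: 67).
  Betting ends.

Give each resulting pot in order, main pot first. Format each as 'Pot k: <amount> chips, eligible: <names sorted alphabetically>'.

Pot 1: 189 chips, eligible: C, D, E
Pot 2: 24 chips, eligible: C, D

Derivation:
Contributions: A=12, B=12, C=67, D=67, E=55
Folded: A, B
Pot levels (distinct totals of non-folded players): 55, 67
Layer 1-55: A 12 + B 12 + C 55 + D 55 + E 55 = 189 chips; eligible C, D, E
Layer 56-67: 12 each from C, D = 12*2 = 24 chips; eligible C, D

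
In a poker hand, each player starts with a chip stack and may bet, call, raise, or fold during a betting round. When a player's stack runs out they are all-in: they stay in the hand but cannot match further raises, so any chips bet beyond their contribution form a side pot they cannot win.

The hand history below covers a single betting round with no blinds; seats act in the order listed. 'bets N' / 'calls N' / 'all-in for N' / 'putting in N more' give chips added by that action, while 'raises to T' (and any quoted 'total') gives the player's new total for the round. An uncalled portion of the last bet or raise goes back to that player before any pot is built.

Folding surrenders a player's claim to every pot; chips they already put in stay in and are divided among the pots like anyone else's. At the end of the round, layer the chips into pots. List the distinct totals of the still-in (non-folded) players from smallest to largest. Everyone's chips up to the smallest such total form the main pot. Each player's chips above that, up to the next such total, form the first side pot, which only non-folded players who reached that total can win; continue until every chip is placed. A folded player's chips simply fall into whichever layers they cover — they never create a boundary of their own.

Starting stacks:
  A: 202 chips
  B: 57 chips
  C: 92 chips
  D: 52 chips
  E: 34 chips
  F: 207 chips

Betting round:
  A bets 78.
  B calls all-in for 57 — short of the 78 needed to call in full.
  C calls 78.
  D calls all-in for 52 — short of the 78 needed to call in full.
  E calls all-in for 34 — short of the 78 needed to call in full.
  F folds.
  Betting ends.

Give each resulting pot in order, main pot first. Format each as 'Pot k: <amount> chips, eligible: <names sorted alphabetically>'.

Pot 1: 170 chips, eligible: A, B, C, D, E
Pot 2: 72 chips, eligible: A, B, C, D
Pot 3: 15 chips, eligible: A, B, C
Pot 4: 42 chips, eligible: A, C

Derivation:
Contributions: A=78, B=57, C=78, D=52, E=34
Folded: F
Pot levels (distinct totals of non-folded players): 34, 52, 57, 78
Layer 1-34: 34 each from A, B, C, D, E = 34*5 = 170 chips; eligible A, B, C, D, E
Layer 35-52: 18 each from A, B, C, D = 18*4 = 72 chips; eligible A, B, C, D
Layer 53-57: 5 each from A, B, C = 5*3 = 15 chips; eligible A, B, C
Layer 58-78: 21 each from A, C = 21*2 = 42 chips; eligible A, C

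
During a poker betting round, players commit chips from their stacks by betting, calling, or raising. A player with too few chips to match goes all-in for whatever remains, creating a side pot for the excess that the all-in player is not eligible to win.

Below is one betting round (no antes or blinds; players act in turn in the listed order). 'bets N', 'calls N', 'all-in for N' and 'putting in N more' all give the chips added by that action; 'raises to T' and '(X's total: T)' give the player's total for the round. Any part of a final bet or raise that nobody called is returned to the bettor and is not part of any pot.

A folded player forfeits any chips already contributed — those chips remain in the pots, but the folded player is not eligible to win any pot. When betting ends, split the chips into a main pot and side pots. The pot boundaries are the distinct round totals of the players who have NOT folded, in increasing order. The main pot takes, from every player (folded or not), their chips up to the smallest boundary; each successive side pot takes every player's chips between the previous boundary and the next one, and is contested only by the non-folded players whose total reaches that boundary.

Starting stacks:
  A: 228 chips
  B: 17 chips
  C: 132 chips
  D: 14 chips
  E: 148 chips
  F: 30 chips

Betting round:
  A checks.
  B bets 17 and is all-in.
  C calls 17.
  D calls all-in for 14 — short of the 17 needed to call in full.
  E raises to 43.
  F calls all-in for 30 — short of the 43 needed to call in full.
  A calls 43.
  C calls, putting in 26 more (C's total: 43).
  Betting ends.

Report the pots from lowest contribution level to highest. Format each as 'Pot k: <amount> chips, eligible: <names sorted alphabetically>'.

Pot 1: 84 chips, eligible: A, B, C, D, E, F
Pot 2: 15 chips, eligible: A, B, C, E, F
Pot 3: 52 chips, eligible: A, C, E, F
Pot 4: 39 chips, eligible: A, C, E

Derivation:
Contributions: A=43, B=17, C=43, D=14, E=43, F=30
Pot levels (distinct totals of non-folded players): 14, 17, 30, 43
Layer 1-14: 14 each from A, B, C, D, E, F = 14*6 = 84 chips; eligible A, B, C, D, E, F
Layer 15-17: 3 each from A, B, C, E, F = 3*5 = 15 chips; eligible A, B, C, E, F
Layer 18-30: 13 each from A, C, E, F = 13*4 = 52 chips; eligible A, C, E, F
Layer 31-43: 13 each from A, C, E = 13*3 = 39 chips; eligible A, C, E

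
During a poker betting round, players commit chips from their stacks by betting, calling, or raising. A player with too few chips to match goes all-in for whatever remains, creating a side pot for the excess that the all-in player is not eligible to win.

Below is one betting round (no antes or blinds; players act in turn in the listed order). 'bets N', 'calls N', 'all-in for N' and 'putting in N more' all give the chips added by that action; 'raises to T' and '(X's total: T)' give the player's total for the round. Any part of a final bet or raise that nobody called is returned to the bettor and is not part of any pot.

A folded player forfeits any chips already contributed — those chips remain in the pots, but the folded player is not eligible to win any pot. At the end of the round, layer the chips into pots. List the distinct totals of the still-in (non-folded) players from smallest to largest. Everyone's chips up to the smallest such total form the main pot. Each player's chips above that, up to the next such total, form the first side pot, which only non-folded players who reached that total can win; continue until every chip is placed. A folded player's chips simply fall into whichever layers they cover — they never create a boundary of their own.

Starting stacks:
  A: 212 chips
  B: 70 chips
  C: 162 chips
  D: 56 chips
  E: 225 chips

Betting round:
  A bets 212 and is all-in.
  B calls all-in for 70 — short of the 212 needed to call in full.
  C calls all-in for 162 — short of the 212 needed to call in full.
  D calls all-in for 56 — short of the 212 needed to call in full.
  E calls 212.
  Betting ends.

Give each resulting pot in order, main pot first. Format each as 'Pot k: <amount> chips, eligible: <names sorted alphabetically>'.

Pot 1: 280 chips, eligible: A, B, C, D, E
Pot 2: 56 chips, eligible: A, B, C, E
Pot 3: 276 chips, eligible: A, C, E
Pot 4: 100 chips, eligible: A, E

Derivation:
Contributions: A=212, B=70, C=162, D=56, E=212
Pot levels (distinct totals of non-folded players): 56, 70, 162, 212
Layer 1-56: 56 each from A, B, C, D, E = 56*5 = 280 chips; eligible A, B, C, D, E
Layer 57-70: 14 each from A, B, C, E = 14*4 = 56 chips; eligible A, B, C, E
Layer 71-162: 92 each from A, C, E = 92*3 = 276 chips; eligible A, C, E
Layer 163-212: 50 each from A, E = 50*2 = 100 chips; eligible A, E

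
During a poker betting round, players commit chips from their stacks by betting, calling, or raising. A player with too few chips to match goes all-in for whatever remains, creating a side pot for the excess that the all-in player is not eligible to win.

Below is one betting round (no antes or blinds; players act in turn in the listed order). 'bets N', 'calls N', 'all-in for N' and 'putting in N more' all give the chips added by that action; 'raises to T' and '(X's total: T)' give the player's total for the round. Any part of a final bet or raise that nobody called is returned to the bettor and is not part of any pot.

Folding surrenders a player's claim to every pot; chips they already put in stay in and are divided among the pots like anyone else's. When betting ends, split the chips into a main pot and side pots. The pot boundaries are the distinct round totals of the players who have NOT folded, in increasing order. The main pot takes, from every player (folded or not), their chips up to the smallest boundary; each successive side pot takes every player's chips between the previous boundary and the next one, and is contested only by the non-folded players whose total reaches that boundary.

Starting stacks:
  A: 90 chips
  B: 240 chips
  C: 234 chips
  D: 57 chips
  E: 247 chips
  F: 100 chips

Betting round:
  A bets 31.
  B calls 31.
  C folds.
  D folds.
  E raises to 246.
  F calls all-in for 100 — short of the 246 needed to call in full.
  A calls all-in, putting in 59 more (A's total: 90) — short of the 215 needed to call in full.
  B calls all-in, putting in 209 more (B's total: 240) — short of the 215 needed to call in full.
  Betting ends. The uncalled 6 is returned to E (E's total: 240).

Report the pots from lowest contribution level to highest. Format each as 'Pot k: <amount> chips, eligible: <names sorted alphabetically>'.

Pot 1: 360 chips, eligible: A, B, E, F
Pot 2: 30 chips, eligible: B, E, F
Pot 3: 280 chips, eligible: B, E

Derivation:
Contributions (after 6 returned to E): A=90, B=240, E=240, F=100
Folded: C, D
Pot levels (distinct totals of non-folded players): 90, 100, 240
Layer 1-90: 90 each from A, B, E, F = 90*4 = 360 chips; eligible A, B, E, F
Layer 91-100: 10 each from B, E, F = 10*3 = 30 chips; eligible B, E, F
Layer 101-240: 140 each from B, E = 140*2 = 280 chips; eligible B, E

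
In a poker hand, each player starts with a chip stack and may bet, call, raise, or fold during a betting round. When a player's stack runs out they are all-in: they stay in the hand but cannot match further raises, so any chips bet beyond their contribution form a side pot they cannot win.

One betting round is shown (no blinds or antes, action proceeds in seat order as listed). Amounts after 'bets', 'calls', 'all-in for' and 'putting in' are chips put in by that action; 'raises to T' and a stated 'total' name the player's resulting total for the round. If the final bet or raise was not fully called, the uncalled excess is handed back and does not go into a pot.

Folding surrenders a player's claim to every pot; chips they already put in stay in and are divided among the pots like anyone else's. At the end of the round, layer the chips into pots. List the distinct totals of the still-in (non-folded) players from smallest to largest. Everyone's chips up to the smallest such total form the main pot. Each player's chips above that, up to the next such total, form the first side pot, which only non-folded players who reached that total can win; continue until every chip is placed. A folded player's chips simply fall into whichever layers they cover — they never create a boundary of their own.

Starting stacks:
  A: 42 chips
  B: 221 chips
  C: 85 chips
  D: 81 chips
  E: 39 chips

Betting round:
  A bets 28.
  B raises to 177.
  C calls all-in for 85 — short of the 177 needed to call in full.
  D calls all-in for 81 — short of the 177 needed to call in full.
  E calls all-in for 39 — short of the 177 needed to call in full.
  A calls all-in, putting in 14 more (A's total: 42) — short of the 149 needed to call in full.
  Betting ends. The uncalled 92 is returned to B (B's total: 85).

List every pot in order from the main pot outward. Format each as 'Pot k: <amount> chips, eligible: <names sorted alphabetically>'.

Contributions (after 92 returned to B): A=42, B=85, C=85, D=81, E=39
Pot levels (distinct totals of non-folded players): 39, 42, 81, 85
Layer 1-39: 39 each from A, B, C, D, E = 39*5 = 195 chips; eligible A, B, C, D, E
Layer 40-42: 3 each from A, B, C, D = 3*4 = 12 chips; eligible A, B, C, D
Layer 43-81: 39 each from B, C, D = 39*3 = 117 chips; eligible B, C, D
Layer 82-85: 4 each from B, C = 4*2 = 8 chips; eligible B, C

Pot 1: 195 chips, eligible: A, B, C, D, E
Pot 2: 12 chips, eligible: A, B, C, D
Pot 3: 117 chips, eligible: B, C, D
Pot 4: 8 chips, eligible: B, C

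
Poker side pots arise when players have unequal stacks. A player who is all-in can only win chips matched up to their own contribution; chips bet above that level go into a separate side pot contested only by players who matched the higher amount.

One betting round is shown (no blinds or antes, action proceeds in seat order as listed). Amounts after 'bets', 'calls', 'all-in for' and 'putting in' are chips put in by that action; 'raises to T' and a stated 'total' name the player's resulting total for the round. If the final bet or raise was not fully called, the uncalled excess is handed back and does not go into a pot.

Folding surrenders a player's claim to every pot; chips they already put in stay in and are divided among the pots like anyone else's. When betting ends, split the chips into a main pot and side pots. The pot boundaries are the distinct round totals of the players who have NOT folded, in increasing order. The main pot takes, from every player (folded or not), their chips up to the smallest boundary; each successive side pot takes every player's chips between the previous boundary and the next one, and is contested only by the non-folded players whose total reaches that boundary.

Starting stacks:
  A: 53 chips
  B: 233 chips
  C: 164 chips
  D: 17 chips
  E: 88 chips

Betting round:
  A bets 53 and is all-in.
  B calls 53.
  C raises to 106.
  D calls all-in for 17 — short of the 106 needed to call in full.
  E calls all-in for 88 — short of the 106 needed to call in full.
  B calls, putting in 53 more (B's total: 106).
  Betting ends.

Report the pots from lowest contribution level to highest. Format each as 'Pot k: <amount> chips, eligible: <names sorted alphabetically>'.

Pot 1: 85 chips, eligible: A, B, C, D, E
Pot 2: 144 chips, eligible: A, B, C, E
Pot 3: 105 chips, eligible: B, C, E
Pot 4: 36 chips, eligible: B, C

Derivation:
Contributions: A=53, B=106, C=106, D=17, E=88
Pot levels (distinct totals of non-folded players): 17, 53, 88, 106
Layer 1-17: 17 each from A, B, C, D, E = 17*5 = 85 chips; eligible A, B, C, D, E
Layer 18-53: 36 each from A, B, C, E = 36*4 = 144 chips; eligible A, B, C, E
Layer 54-88: 35 each from B, C, E = 35*3 = 105 chips; eligible B, C, E
Layer 89-106: 18 each from B, C = 18*2 = 36 chips; eligible B, C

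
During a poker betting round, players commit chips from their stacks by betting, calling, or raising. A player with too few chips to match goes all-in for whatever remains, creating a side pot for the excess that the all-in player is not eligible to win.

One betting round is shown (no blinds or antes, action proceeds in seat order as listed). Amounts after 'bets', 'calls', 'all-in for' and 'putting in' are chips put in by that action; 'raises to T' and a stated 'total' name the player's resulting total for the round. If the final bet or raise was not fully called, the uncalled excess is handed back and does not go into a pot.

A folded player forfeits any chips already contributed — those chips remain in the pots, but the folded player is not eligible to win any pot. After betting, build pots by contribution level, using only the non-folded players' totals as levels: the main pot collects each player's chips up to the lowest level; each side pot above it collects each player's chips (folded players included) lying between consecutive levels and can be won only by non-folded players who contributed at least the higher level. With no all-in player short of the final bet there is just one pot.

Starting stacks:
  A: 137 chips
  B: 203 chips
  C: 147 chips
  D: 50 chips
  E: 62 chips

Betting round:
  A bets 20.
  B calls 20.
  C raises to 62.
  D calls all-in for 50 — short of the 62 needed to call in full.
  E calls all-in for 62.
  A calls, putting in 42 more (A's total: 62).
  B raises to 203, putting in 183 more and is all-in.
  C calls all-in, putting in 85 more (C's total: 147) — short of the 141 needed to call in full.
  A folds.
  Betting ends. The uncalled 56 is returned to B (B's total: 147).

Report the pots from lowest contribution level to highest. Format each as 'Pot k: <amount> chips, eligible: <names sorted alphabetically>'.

Contributions (after 56 returned to B): A=62, B=147, C=147, D=50, E=62
Folded: A
Pot levels (distinct totals of non-folded players): 50, 62, 147
Layer 1-50: 50 each from A, B, C, D, E = 50*5 = 250 chips; eligible B, C, D, E
Layer 51-62: 12 each from A, B, C, E = 12*4 = 48 chips; eligible B, C, E
Layer 63-147: 85 each from B, C = 85*2 = 170 chips; eligible B, C

Pot 1: 250 chips, eligible: B, C, D, E
Pot 2: 48 chips, eligible: B, C, E
Pot 3: 170 chips, eligible: B, C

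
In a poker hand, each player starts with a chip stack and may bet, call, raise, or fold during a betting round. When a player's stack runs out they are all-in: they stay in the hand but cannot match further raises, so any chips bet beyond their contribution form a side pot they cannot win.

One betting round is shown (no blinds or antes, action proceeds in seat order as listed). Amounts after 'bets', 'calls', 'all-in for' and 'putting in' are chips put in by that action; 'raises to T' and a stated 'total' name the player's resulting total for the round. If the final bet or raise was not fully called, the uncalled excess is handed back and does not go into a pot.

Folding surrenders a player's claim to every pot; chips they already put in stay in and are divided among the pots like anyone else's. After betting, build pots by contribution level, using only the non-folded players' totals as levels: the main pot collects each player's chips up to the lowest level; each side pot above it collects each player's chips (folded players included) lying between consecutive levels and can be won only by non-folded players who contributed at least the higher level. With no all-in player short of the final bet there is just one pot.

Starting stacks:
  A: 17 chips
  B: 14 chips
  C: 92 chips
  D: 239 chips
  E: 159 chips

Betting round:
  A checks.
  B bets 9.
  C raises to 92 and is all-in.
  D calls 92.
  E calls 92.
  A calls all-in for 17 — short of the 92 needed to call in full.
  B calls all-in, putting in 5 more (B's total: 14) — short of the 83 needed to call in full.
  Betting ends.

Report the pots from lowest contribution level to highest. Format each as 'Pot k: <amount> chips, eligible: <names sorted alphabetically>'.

Contributions: A=17, B=14, C=92, D=92, E=92
Pot levels (distinct totals of non-folded players): 14, 17, 92
Layer 1-14: 14 each from A, B, C, D, E = 14*5 = 70 chips; eligible A, B, C, D, E
Layer 15-17: 3 each from A, C, D, E = 3*4 = 12 chips; eligible A, C, D, E
Layer 18-92: 75 each from C, D, E = 75*3 = 225 chips; eligible C, D, E

Pot 1: 70 chips, eligible: A, B, C, D, E
Pot 2: 12 chips, eligible: A, C, D, E
Pot 3: 225 chips, eligible: C, D, E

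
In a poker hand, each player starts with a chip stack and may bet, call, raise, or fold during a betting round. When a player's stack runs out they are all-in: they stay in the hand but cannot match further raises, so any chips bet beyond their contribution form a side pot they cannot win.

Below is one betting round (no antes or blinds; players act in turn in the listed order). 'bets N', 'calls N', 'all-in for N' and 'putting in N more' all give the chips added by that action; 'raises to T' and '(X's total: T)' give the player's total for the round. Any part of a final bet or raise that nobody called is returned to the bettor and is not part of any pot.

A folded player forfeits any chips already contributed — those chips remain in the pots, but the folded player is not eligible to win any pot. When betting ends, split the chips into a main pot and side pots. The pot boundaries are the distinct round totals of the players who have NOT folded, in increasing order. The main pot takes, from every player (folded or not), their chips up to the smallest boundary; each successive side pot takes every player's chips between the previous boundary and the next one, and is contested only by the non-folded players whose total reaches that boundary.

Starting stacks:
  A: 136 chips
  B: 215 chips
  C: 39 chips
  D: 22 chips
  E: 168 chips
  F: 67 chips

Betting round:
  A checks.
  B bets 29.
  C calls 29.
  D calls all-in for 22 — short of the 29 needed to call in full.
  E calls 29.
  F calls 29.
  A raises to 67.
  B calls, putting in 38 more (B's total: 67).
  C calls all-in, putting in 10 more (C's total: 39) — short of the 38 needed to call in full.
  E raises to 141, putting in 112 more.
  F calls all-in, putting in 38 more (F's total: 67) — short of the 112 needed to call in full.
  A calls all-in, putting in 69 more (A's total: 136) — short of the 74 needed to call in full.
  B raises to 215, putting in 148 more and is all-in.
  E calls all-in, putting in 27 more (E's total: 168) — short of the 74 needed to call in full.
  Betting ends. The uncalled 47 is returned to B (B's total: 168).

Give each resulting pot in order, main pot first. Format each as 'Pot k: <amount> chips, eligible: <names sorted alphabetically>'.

Pot 1: 132 chips, eligible: A, B, C, D, E, F
Pot 2: 85 chips, eligible: A, B, C, E, F
Pot 3: 112 chips, eligible: A, B, E, F
Pot 4: 207 chips, eligible: A, B, E
Pot 5: 64 chips, eligible: B, E

Derivation:
Contributions (after 47 returned to B): A=136, B=168, C=39, D=22, E=168, F=67
Pot levels (distinct totals of non-folded players): 22, 39, 67, 136, 168
Layer 1-22: 22 each from A, B, C, D, E, F = 22*6 = 132 chips; eligible A, B, C, D, E, F
Layer 23-39: 17 each from A, B, C, E, F = 17*5 = 85 chips; eligible A, B, C, E, F
Layer 40-67: 28 each from A, B, E, F = 28*4 = 112 chips; eligible A, B, E, F
Layer 68-136: 69 each from A, B, E = 69*3 = 207 chips; eligible A, B, E
Layer 137-168: 32 each from B, E = 32*2 = 64 chips; eligible B, E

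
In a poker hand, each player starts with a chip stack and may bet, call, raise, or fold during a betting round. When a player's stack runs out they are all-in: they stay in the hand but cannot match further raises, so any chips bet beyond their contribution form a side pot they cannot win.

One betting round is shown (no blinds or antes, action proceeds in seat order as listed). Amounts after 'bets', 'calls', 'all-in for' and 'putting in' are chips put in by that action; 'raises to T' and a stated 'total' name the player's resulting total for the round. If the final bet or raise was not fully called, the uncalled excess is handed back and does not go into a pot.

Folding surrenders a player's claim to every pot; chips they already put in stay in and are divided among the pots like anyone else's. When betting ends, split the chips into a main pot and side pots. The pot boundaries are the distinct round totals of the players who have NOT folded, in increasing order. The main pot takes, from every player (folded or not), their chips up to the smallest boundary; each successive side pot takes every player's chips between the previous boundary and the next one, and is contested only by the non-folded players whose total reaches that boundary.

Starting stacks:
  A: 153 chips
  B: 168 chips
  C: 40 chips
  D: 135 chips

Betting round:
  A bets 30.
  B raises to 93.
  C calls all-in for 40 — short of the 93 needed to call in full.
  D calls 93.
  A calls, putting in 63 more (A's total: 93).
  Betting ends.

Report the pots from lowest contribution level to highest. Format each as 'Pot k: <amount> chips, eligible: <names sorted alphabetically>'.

Pot 1: 160 chips, eligible: A, B, C, D
Pot 2: 159 chips, eligible: A, B, D

Derivation:
Contributions: A=93, B=93, C=40, D=93
Pot levels (distinct totals of non-folded players): 40, 93
Layer 1-40: 40 each from A, B, C, D = 40*4 = 160 chips; eligible A, B, C, D
Layer 41-93: 53 each from A, B, D = 53*3 = 159 chips; eligible A, B, D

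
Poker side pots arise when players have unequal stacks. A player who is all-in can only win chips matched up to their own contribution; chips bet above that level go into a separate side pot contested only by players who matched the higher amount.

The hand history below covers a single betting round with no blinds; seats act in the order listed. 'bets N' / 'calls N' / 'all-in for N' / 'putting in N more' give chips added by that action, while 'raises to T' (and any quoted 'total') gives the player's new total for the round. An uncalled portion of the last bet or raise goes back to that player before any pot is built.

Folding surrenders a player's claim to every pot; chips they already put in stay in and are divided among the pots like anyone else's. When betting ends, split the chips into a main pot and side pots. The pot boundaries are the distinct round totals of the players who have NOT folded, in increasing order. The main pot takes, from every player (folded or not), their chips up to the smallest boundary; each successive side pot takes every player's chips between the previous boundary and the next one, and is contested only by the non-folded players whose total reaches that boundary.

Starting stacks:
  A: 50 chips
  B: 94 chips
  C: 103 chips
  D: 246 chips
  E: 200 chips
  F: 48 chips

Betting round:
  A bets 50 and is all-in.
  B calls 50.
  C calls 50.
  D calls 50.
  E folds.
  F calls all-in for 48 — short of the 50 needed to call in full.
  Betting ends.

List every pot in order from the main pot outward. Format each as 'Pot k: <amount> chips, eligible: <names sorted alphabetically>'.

Contributions: A=50, B=50, C=50, D=50, F=48
Folded: E
Pot levels (distinct totals of non-folded players): 48, 50
Layer 1-48: 48 each from A, B, C, D, F = 48*5 = 240 chips; eligible A, B, C, D, F
Layer 49-50: 2 each from A, B, C, D = 2*4 = 8 chips; eligible A, B, C, D

Pot 1: 240 chips, eligible: A, B, C, D, F
Pot 2: 8 chips, eligible: A, B, C, D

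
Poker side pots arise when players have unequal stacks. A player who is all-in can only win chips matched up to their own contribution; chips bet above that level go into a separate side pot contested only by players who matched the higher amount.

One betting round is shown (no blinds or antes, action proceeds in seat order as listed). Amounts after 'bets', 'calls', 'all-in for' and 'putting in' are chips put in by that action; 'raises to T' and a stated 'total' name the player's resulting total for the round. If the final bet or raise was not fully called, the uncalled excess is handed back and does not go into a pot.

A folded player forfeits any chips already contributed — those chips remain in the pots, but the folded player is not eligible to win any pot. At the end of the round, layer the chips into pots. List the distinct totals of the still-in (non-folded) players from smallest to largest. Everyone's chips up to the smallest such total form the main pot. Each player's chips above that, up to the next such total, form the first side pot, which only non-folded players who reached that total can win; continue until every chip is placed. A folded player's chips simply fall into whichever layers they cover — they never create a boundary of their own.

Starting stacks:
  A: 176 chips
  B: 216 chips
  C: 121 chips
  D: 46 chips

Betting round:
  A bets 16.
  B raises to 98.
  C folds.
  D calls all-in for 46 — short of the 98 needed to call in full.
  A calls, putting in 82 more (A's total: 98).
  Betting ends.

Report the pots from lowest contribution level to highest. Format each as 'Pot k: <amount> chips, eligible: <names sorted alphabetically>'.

Pot 1: 138 chips, eligible: A, B, D
Pot 2: 104 chips, eligible: A, B

Derivation:
Contributions: A=98, B=98, D=46
Folded: C
Pot levels (distinct totals of non-folded players): 46, 98
Layer 1-46: 46 each from A, B, D = 46*3 = 138 chips; eligible A, B, D
Layer 47-98: 52 each from A, B = 52*2 = 104 chips; eligible A, B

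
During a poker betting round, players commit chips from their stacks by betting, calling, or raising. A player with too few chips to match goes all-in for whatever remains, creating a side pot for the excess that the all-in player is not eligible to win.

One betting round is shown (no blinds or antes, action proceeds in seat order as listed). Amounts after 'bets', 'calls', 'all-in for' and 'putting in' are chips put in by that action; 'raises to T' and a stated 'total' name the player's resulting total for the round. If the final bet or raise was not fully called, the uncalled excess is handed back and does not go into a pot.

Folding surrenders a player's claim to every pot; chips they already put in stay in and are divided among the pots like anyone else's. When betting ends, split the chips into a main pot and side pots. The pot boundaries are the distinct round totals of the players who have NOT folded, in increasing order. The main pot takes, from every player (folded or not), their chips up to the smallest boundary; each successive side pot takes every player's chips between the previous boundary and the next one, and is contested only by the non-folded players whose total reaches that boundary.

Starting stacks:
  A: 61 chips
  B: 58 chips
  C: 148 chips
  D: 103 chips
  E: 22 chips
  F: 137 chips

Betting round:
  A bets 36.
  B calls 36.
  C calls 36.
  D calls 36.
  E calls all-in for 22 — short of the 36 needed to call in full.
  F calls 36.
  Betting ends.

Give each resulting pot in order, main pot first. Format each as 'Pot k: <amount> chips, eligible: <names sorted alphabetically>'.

Pot 1: 132 chips, eligible: A, B, C, D, E, F
Pot 2: 70 chips, eligible: A, B, C, D, F

Derivation:
Contributions: A=36, B=36, C=36, D=36, E=22, F=36
Pot levels (distinct totals of non-folded players): 22, 36
Layer 1-22: 22 each from A, B, C, D, E, F = 22*6 = 132 chips; eligible A, B, C, D, E, F
Layer 23-36: 14 each from A, B, C, D, F = 14*5 = 70 chips; eligible A, B, C, D, F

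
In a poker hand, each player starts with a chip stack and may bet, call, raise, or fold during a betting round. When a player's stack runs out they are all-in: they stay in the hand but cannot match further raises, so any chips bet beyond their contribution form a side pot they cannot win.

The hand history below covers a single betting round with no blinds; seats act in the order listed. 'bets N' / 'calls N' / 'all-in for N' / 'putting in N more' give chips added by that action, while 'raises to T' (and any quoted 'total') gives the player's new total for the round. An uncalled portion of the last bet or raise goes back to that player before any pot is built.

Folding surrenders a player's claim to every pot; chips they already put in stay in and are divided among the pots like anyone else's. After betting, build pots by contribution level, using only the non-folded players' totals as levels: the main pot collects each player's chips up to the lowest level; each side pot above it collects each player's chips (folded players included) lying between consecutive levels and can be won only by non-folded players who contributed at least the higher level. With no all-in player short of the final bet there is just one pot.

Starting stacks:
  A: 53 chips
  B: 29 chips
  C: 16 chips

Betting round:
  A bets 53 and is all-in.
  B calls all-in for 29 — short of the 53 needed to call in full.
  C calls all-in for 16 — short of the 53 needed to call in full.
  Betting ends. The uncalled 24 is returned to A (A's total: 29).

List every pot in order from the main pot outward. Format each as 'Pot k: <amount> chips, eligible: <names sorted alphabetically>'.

Contributions (after 24 returned to A): A=29, B=29, C=16
Pot levels (distinct totals of non-folded players): 16, 29
Layer 1-16: 16 each from A, B, C = 16*3 = 48 chips; eligible A, B, C
Layer 17-29: 13 each from A, B = 13*2 = 26 chips; eligible A, B

Pot 1: 48 chips, eligible: A, B, C
Pot 2: 26 chips, eligible: A, B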